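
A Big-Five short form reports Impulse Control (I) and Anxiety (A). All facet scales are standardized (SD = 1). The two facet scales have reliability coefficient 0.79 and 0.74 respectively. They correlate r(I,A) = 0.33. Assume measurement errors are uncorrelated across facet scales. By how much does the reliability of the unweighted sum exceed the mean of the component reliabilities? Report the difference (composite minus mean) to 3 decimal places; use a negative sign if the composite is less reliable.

0.058

Var(sum) = 2 + 0.66 = 2.66; true-score variance = 1.53 + 0.66 = 2.19; composite reliability = 0.8233.
Mean component reliability = 0.7650.
Difference = 0.8233 − 0.7650 = 0.058.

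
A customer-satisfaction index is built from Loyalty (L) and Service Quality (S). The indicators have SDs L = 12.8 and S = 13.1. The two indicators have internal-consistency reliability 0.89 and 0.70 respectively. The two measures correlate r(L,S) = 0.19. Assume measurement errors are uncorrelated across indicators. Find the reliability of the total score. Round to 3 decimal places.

Var(L+S) = 12.8² + 13.1² + 2·[12.8·13.1·0.19] = 335.45 + 63.7184 = 399.168.
Under uncorrelated errors the observed covariances equal the true-score covariances, so only the own-variance terms attenuate.
True-score variance = [12.8²·0.89 + 13.1²·0.70] + 63.7184 = 265.945 + 63.7184 = 329.663.
Reliability = 329.663 / 399.168 = 0.826.

0.826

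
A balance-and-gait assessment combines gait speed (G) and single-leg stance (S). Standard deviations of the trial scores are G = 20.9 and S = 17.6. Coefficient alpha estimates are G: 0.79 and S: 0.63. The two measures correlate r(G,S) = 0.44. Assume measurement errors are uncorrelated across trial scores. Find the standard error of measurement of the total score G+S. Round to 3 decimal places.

Var(total) = 746.57 + 323.699 = 1070.27.
True-score variance = 540.229 + 323.699 = 863.928, so reliability = 0.8072.
Error variance = 1070.27 − 863.928 = 206.341; SEM = √206.341 = 14.365.

14.365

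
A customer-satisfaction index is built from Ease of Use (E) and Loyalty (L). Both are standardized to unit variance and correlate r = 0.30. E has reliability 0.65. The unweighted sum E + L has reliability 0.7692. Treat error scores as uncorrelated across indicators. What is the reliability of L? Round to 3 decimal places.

0.750

Var(E+L) = 2 + 2·0.30 = 2.600.
True-score variance = ρ_E + ρ_L + 2·0.30, so 0.7692 = (0.65 + ρ_L + 0.60) / 2.600.
ρ_L = 0.7692·2.600 − 0.65 − 0.60 = 0.750.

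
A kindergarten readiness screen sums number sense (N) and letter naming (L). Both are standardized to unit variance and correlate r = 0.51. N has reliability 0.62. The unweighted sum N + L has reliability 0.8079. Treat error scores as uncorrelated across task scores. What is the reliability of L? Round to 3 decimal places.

Var(N+L) = 2 + 2·0.51 = 3.020.
True-score variance = ρ_N + ρ_L + 2·0.51, so 0.8079 = (0.62 + ρ_L + 1.02) / 3.020.
ρ_L = 0.8079·3.020 − 0.62 − 1.02 = 0.800.

0.800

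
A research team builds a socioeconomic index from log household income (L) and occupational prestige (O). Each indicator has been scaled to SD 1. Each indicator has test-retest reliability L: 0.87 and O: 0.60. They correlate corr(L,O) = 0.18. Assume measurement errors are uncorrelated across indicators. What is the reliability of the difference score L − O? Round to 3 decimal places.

0.677

Var(L−O) = 1 + 1 − 2·0.18 = 2 − 0.36 = 1.64.
Under uncorrelated errors the observed covariances equal the true-score covariances, so only the own-variance terms attenuate.
True-score variance = [0.87 + 0.60] − 0.36 = 1.47 − 0.36 = 1.11.
Reliability = 1.11 / 1.64 = 0.677.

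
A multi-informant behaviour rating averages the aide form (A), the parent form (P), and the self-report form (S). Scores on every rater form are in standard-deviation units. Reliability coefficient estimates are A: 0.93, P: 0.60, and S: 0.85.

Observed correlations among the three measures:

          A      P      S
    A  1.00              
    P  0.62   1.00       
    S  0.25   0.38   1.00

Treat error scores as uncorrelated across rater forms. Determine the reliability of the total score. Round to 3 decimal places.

Var(A+P+S) = 3 + 2·[0.62 + 0.25 + 0.38] = 3 + 2.5 = 5.5.
Because errors are independent across components, Cov(Tᵢ,Tⱼ) = Cov(Xᵢ,Xⱼ); the off-diagonal part of the true-score variance is the same as above.
True-score variance = [0.93 + 0.60 + 0.85] + 2.5 = 2.38 + 2.5 = 4.88.
Reliability = 4.88 / 5.5 = 0.887.

0.887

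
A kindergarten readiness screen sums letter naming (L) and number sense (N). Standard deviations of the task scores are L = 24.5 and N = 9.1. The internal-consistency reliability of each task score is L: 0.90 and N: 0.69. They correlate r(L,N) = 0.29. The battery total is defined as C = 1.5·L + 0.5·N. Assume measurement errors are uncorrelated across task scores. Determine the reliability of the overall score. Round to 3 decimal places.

Var(C) = 1.5²·24.5² + 0.5²·9.1² + 2·[0.75·24.5·9.1·0.29] = 1371.27 + 96.9832 = 1468.25.
With uncorrelated errors the cross-covariances are all true-score covariance, so they carry over unchanged; only the diagonal terms shrink to ρᵢσᵢ².
True-score variance = [1.5²·24.5²·0.90 + 0.5²·9.1²·0.69] + 96.9832 = 1229.79 + 96.9832 = 1326.77.
Reliability = 1326.77 / 1468.25 = 0.904.

0.904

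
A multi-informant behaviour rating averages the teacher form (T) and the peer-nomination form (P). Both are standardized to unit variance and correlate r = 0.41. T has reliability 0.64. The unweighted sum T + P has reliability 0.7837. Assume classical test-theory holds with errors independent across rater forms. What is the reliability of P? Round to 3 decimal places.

Var(T+P) = 2 + 2·0.41 = 2.820.
True-score variance = ρ_T + ρ_P + 2·0.41, so 0.7837 = (0.64 + ρ_P + 0.82) / 2.820.
ρ_P = 0.7837·2.820 − 0.64 − 0.82 = 0.750.

0.750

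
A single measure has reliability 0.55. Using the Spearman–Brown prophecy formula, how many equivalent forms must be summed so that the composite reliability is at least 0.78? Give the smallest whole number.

3

k ≥ ρ*(1−ρ₁)/(ρ₁(1−ρ*)) = 0.78·0.45 / (0.55·0.22) = 2.901.
Smallest integer k = 3.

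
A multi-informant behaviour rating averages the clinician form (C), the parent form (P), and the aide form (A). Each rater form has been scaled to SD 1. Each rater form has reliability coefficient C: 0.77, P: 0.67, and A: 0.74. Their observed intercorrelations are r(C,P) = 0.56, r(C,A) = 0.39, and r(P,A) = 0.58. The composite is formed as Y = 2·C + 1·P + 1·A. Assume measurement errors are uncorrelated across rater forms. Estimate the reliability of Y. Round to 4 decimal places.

0.8622

Var(Y) = 2² + 1 + 1 + 2·[2·0.56 + 2·0.39 + 0.58] = 6 + 4.96 = 10.96.
With uncorrelated errors the cross-covariances are all true-score covariance, so they carry over unchanged; only the diagonal terms shrink to ρᵢσᵢ².
True-score variance = [2²·0.77 + 0.67 + 0.74] + 4.96 = 4.49 + 4.96 = 9.45.
Reliability = 9.45 / 10.96 = 0.8622.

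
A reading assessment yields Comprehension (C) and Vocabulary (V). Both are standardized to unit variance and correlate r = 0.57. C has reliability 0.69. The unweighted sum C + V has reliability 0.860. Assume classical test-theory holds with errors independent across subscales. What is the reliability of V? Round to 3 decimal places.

0.870

Var(C+V) = 2 + 2·0.57 = 3.140.
True-score variance = ρ_C + ρ_V + 2·0.57, so 0.860 = (0.69 + ρ_V + 1.14) / 3.140.
ρ_V = 0.860·3.140 − 0.69 − 1.14 = 0.870.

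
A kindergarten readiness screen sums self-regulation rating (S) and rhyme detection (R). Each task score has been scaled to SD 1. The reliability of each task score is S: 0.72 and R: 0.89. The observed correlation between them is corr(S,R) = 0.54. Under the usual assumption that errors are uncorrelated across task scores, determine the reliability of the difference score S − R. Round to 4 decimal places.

0.5761

Var(S−R) = 1 + 1 − 2·0.54 = 2 − 1.08 = 0.92.
Because errors are independent across components, Cov(Tᵢ,Tⱼ) = Cov(Xᵢ,Xⱼ); the off-diagonal part of the true-score variance is the same as above.
True-score variance = [0.72 + 0.89] − 1.08 = 1.61 − 1.08 = 0.53.
Reliability = 0.53 / 0.92 = 0.5761.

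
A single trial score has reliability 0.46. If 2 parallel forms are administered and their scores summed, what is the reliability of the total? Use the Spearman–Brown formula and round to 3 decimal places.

0.630

ρ_k = kρ / (1 + (k−1)ρ) = 2·0.46 / (1 + 1·0.46) = 0.920 / 1.460 = 0.630.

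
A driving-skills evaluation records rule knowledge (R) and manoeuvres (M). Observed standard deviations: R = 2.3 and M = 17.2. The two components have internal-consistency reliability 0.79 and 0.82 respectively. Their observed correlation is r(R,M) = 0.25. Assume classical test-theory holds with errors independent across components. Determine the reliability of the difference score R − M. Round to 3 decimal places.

0.807

Var(R−M) = 2.3² + 17.2² − 2·2.3·17.2·0.25 = 301.13 − 19.78 = 281.35.
Because errors are independent across components, Cov(Tᵢ,Tⱼ) = Cov(Xᵢ,Xⱼ); the off-diagonal part of the true-score variance is the same as above.
True-score variance = [2.3²·0.79 + 17.2²·0.82] − 19.78 = 246.768 − 19.78 = 226.988.
Reliability = 226.988 / 281.35 = 0.807.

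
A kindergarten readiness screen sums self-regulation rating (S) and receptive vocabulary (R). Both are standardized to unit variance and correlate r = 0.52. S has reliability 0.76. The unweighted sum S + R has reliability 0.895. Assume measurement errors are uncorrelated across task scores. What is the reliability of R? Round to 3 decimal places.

Var(S+R) = 2 + 2·0.52 = 3.040.
True-score variance = ρ_S + ρ_R + 2·0.52, so 0.895 = (0.76 + ρ_R + 1.04) / 3.040.
ρ_R = 0.895·3.040 − 0.76 − 1.04 = 0.921.

0.921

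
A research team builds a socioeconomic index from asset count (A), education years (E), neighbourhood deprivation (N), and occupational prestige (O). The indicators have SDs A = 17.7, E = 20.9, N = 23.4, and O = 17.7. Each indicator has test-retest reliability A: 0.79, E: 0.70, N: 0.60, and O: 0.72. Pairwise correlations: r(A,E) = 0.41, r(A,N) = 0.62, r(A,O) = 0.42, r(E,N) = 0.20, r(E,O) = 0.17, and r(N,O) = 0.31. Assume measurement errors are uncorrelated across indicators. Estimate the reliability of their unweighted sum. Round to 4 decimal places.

Var(A+E+N+O) = 17.7² + 20.9² + 23.4² + 17.7² + 2·[17.7·20.9·0.41 + 17.7·23.4·0.62 + 17.7·17.7·0.42 + 20.9·23.4·0.20 + 20.9·17.7·0.17 + 23.4·17.7·0.31] = 1610.95 + 1658.28 = 3269.23.
With uncorrelated errors the cross-covariances are all true-score covariance, so they carry over unchanged; only the diagonal terms shrink to ρᵢσᵢ².
True-score variance = [17.7²·0.79 + 20.9²·0.70 + 23.4²·0.60 + 17.7²·0.72] + 1658.28 = 1107.37 + 1658.28 = 2765.65.
Reliability = 2765.65 / 3269.23 = 0.8460.

0.8460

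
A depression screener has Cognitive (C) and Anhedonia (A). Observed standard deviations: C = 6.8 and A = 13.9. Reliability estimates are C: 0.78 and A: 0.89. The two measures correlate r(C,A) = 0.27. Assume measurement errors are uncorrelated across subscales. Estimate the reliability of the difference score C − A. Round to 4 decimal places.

Var(C−A) = 6.8² + 13.9² − 2·6.8·13.9·0.27 = 239.45 − 51.0408 = 188.409.
Because errors are independent across components, Cov(Tᵢ,Tⱼ) = Cov(Xᵢ,Xⱼ); the off-diagonal part of the true-score variance is the same as above.
True-score variance = [6.8²·0.78 + 13.9²·0.89] − 51.0408 = 208.024 − 51.0408 = 156.983.
Reliability = 156.983 / 188.409 = 0.8332.

0.8332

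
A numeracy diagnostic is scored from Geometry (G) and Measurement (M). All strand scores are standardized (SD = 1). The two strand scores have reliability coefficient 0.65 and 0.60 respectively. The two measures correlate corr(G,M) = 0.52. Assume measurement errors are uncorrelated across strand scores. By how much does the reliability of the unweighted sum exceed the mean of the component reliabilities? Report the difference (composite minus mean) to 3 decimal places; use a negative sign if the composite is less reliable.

0.128

Var(sum) = 2 + 1.04 = 3.04; true-score variance = 1.25 + 1.04 = 2.29; composite reliability = 0.7533.
Mean component reliability = 0.6250.
Difference = 0.7533 − 0.6250 = 0.128.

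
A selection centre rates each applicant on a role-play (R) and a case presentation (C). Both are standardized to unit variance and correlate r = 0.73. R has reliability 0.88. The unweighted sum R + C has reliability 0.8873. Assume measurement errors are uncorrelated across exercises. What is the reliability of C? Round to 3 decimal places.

Var(R+C) = 2 + 2·0.73 = 3.460.
True-score variance = ρ_R + ρ_C + 2·0.73, so 0.8873 = (0.88 + ρ_C + 1.46) / 3.460.
ρ_C = 0.8873·3.460 − 0.88 − 1.46 = 0.730.

0.730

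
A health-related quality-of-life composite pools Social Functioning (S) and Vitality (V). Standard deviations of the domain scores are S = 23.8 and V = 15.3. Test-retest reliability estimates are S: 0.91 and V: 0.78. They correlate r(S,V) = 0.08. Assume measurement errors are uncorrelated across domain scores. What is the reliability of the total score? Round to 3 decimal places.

Var(S+V) = 23.8² + 15.3² + 2·[23.8·15.3·0.08] = 800.53 + 58.2624 = 858.792.
Because errors are independent across components, Cov(Tᵢ,Tⱼ) = Cov(Xᵢ,Xⱼ); the off-diagonal part of the true-score variance is the same as above.
True-score variance = [23.8²·0.91 + 15.3²·0.78] + 58.2624 = 698.051 + 58.2624 = 756.313.
Reliability = 756.313 / 858.792 = 0.881.

0.881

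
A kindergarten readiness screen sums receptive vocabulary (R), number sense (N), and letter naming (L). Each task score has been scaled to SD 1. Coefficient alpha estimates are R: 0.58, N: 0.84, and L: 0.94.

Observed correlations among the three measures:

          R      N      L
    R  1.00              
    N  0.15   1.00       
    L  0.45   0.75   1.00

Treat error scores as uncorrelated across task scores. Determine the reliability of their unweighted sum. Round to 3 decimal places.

Var(R+N+L) = 3 + 2·[0.15 + 0.45 + 0.75] = 3 + 2.7 = 5.7.
With uncorrelated errors the cross-covariances are all true-score covariance, so they carry over unchanged; only the diagonal terms shrink to ρᵢσᵢ².
True-score variance = [0.58 + 0.84 + 0.94] + 2.7 = 2.36 + 2.7 = 5.06.
Reliability = 5.06 / 5.7 = 0.888.

0.888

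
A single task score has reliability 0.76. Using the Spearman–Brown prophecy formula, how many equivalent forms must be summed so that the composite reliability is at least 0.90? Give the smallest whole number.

k ≥ ρ*(1−ρ₁)/(ρ₁(1−ρ*)) = 0.90·0.24 / (0.76·0.10) = 2.842.
Smallest integer k = 3.

3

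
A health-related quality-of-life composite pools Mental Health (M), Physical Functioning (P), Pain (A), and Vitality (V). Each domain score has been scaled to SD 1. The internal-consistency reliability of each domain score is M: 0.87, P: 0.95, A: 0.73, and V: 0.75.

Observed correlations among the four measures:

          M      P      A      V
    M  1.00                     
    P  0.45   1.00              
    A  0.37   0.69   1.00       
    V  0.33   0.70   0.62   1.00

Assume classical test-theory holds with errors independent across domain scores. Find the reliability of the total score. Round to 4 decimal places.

Var(M+P+A+V) = 4 + 2·[0.45 + 0.37 + 0.33 + 0.69 + 0.70 + 0.62] = 4 + 6.32 = 10.32.
Under uncorrelated errors the observed covariances equal the true-score covariances, so only the own-variance terms attenuate.
True-score variance = [0.87 + 0.95 + 0.73 + 0.75] + 6.32 = 3.3 + 6.32 = 9.62.
Reliability = 9.62 / 10.32 = 0.9322.

0.9322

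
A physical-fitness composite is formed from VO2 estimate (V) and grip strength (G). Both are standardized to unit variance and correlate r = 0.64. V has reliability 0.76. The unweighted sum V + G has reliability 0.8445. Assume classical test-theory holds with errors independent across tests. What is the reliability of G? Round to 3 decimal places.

Var(V+G) = 2 + 2·0.64 = 3.280.
True-score variance = ρ_V + ρ_G + 2·0.64, so 0.8445 = (0.76 + ρ_G + 1.28) / 3.280.
ρ_G = 0.8445·3.280 − 0.76 − 1.28 = 0.730.

0.730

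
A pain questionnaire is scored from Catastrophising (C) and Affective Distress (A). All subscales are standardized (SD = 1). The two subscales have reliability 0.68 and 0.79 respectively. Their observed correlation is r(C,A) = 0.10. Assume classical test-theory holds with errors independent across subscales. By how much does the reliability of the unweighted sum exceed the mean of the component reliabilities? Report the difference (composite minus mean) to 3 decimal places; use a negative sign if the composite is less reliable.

0.024

Var(sum) = 2 + 0.2 = 2.2; true-score variance = 1.47 + 0.2 = 1.67; composite reliability = 0.7591.
Mean component reliability = 0.7350.
Difference = 0.7591 − 0.7350 = 0.024.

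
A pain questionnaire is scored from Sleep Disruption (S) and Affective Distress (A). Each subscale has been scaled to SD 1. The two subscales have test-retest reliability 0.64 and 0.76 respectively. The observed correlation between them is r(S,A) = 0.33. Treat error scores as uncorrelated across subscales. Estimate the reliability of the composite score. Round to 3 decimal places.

Var(S+A) = 2 + 2·[0.33] = 2 + 0.66 = 2.66.
Under uncorrelated errors the observed covariances equal the true-score covariances, so only the own-variance terms attenuate.
True-score variance = [0.64 + 0.76] + 0.66 = 1.4 + 0.66 = 2.06.
Reliability = 2.06 / 2.66 = 0.774.

0.774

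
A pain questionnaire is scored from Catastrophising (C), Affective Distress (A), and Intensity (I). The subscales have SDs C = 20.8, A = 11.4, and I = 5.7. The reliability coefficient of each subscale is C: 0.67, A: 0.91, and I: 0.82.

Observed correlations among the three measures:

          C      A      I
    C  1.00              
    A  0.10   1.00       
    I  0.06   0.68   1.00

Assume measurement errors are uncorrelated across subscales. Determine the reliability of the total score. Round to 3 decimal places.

0.785

Var(C+A+I) = 20.8² + 11.4² + 5.7² + 2·[20.8·11.4·0.10 + 20.8·5.7·0.06 + 11.4·5.7·0.68] = 595.09 + 150.024 = 745.114.
Because errors are independent across components, Cov(Tᵢ,Tⱼ) = Cov(Xᵢ,Xⱼ); the off-diagonal part of the true-score variance is the same as above.
True-score variance = [20.8²·0.67 + 11.4²·0.91 + 5.7²·0.82] + 150.024 = 434.774 + 150.024 = 584.798.
Reliability = 584.798 / 745.114 = 0.785.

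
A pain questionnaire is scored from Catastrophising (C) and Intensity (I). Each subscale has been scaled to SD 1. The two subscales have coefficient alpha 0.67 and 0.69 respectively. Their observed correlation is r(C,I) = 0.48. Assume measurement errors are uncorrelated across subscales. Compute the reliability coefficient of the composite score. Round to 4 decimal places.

0.7838

Var(C+I) = 2 + 2·[0.48] = 2 + 0.96 = 2.96.
Under uncorrelated errors the observed covariances equal the true-score covariances, so only the own-variance terms attenuate.
True-score variance = [0.67 + 0.69] + 0.96 = 1.36 + 0.96 = 2.32.
Reliability = 2.32 / 2.96 = 0.7838.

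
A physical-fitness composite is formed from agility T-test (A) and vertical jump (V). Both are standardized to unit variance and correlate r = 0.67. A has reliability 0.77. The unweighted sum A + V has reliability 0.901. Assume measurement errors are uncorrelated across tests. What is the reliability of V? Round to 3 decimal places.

Var(A+V) = 2 + 2·0.67 = 3.340.
True-score variance = ρ_A + ρ_V + 2·0.67, so 0.901 = (0.77 + ρ_V + 1.34) / 3.340.
ρ_V = 0.901·3.340 − 0.77 − 1.34 = 0.899.

0.899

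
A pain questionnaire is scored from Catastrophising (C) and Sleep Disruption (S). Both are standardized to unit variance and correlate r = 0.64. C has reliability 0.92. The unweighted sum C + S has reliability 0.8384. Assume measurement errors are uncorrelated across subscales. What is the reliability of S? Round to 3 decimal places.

Var(C+S) = 2 + 2·0.64 = 3.280.
True-score variance = ρ_C + ρ_S + 2·0.64, so 0.8384 = (0.92 + ρ_S + 1.28) / 3.280.
ρ_S = 0.8384·3.280 − 0.92 − 1.28 = 0.550.

0.550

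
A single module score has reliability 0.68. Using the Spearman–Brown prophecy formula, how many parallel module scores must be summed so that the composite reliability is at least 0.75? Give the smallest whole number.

k ≥ ρ*(1−ρ₁)/(ρ₁(1−ρ*)) = 0.75·0.32 / (0.68·0.25) = 1.412.
Smallest integer k = 2.

2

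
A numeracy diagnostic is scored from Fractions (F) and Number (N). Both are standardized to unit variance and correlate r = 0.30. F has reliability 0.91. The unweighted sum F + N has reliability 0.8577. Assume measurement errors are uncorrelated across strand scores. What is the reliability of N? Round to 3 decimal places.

0.720

Var(F+N) = 2 + 2·0.30 = 2.600.
True-score variance = ρ_F + ρ_N + 2·0.30, so 0.8577 = (0.91 + ρ_N + 0.60) / 2.600.
ρ_N = 0.8577·2.600 − 0.91 − 0.60 = 0.720.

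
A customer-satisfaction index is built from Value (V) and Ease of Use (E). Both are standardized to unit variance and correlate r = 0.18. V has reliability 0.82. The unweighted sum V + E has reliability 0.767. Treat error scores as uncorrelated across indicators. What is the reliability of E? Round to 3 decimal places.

Var(V+E) = 2 + 2·0.18 = 2.360.
True-score variance = ρ_V + ρ_E + 2·0.18, so 0.767 = (0.82 + ρ_E + 0.36) / 2.360.
ρ_E = 0.767·2.360 − 0.82 − 0.36 = 0.630.

0.630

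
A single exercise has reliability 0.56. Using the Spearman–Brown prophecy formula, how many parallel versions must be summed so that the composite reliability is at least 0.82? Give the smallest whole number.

4

k ≥ ρ*(1−ρ₁)/(ρ₁(1−ρ*)) = 0.82·0.44 / (0.56·0.18) = 3.579.
Smallest integer k = 4.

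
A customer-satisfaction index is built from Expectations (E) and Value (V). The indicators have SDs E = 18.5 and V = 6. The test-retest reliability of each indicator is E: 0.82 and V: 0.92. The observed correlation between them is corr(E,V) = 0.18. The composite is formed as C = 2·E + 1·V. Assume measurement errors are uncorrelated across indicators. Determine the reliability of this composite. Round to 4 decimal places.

0.8321

Var(C) = 2²·18.5² + 6² + 2·[2·18.5·6·0.18] = 1405 + 79.92 = 1484.92.
Under uncorrelated errors the observed covariances equal the true-score covariances, so only the own-variance terms attenuate.
True-score variance = [2²·18.5²·0.82 + 6²·0.92] + 79.92 = 1155.7 + 79.92 = 1235.62.
Reliability = 1235.62 / 1484.92 = 0.8321.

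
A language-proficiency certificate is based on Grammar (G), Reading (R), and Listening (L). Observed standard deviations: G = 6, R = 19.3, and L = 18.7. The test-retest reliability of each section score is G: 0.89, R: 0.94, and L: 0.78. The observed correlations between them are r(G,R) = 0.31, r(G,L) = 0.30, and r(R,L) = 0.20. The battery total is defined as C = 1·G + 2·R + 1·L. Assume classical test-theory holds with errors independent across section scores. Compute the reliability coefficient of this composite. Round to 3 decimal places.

Var(C) = 6² + 2²·19.3² + 18.7² + 2·[2·6·19.3·0.31 + 6·18.7·0.30 + 2·19.3·18.7·0.20] = 1875.65 + 499.64 = 2375.29.
With uncorrelated errors the cross-covariances are all true-score covariance, so they carry over unchanged; only the diagonal terms shrink to ρᵢσᵢ².
True-score variance = [6²·0.89 + 2²·19.3²·0.94 + 18.7²·0.78] + 499.64 = 1705.36 + 499.64 = 2205.
Reliability = 2205 / 2375.29 = 0.928.

0.928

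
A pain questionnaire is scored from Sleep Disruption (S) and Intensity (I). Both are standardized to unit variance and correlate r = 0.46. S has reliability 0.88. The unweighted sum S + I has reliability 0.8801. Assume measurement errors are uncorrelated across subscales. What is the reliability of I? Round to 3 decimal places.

0.770

Var(S+I) = 2 + 2·0.46 = 2.920.
True-score variance = ρ_S + ρ_I + 2·0.46, so 0.8801 = (0.88 + ρ_I + 0.92) / 2.920.
ρ_I = 0.8801·2.920 − 0.88 − 0.92 = 0.770.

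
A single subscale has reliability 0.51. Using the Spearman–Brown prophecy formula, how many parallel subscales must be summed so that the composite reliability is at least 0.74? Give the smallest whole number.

k ≥ ρ*(1−ρ₁)/(ρ₁(1−ρ*)) = 0.74·0.49 / (0.51·0.26) = 2.735.
Smallest integer k = 3.

3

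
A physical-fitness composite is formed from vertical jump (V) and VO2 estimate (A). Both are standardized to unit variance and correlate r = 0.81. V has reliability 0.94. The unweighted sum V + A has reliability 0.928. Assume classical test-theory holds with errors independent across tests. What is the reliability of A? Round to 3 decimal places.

0.799

Var(V+A) = 2 + 2·0.81 = 3.620.
True-score variance = ρ_V + ρ_A + 2·0.81, so 0.928 = (0.94 + ρ_A + 1.62) / 3.620.
ρ_A = 0.928·3.620 − 0.94 − 1.62 = 0.799.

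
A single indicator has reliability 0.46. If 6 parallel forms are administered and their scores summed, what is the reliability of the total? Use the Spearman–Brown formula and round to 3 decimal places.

0.836

ρ_k = kρ / (1 + (k−1)ρ) = 6·0.46 / (1 + 5·0.46) = 2.760 / 3.300 = 0.836.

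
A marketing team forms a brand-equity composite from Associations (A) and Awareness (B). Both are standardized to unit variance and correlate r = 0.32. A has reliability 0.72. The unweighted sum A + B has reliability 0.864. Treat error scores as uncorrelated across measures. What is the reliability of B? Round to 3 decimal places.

0.921

Var(A+B) = 2 + 2·0.32 = 2.640.
True-score variance = ρ_A + ρ_B + 2·0.32, so 0.864 = (0.72 + ρ_B + 0.64) / 2.640.
ρ_B = 0.864·2.640 − 0.72 − 0.64 = 0.921.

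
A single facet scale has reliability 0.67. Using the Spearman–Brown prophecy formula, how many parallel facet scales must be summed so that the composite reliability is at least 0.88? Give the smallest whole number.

4

k ≥ ρ*(1−ρ₁)/(ρ₁(1−ρ*)) = 0.88·0.33 / (0.67·0.12) = 3.612.
Smallest integer k = 4.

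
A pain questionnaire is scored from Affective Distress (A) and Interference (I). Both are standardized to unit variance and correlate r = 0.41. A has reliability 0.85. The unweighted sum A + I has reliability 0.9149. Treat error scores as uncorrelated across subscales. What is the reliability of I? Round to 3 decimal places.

0.910

Var(A+I) = 2 + 2·0.41 = 2.820.
True-score variance = ρ_A + ρ_I + 2·0.41, so 0.9149 = (0.85 + ρ_I + 0.82) / 2.820.
ρ_I = 0.9149·2.820 − 0.85 − 0.82 = 0.910.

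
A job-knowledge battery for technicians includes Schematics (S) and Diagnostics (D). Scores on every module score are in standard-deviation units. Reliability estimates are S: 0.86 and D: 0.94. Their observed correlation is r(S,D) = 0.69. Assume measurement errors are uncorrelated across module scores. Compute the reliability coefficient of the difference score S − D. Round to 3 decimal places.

Var(S−D) = 1 + 1 − 2·0.69 = 2 − 1.38 = 0.62.
With uncorrelated errors the cross-covariances are all true-score covariance, so they carry over unchanged; only the diagonal terms shrink to ρᵢσᵢ².
True-score variance = [0.86 + 0.94] − 1.38 = 1.8 − 1.38 = 0.42.
Reliability = 0.42 / 0.62 = 0.677.

0.677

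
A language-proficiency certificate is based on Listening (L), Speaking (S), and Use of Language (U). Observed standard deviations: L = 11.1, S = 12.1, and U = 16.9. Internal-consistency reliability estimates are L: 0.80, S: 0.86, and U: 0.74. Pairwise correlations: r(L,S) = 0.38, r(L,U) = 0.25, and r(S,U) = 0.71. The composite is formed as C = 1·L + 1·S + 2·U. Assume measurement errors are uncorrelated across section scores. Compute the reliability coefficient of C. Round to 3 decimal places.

0.850

Var(C) = 11.1² + 12.1² + 2²·16.9² + 2·[11.1·12.1·0.38 + 2·11.1·16.9·0.25 + 2·12.1·16.9·0.71] = 1412.06 + 870.417 = 2282.48.
With uncorrelated errors the cross-covariances are all true-score covariance, so they carry over unchanged; only the diagonal terms shrink to ρᵢσᵢ².
True-score variance = [11.1²·0.80 + 12.1²·0.86 + 2²·16.9²·0.74] + 870.417 = 1069.89 + 870.417 = 1940.3.
Reliability = 1940.3 / 2282.48 = 0.850.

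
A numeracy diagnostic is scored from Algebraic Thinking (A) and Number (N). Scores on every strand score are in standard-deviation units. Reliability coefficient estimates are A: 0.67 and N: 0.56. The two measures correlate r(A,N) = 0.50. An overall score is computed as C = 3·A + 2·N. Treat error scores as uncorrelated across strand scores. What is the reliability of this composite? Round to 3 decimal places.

Var(C) = 3² + 2² + 2·[6·0.50] = 13 + 6 = 19.
With uncorrelated errors the cross-covariances are all true-score covariance, so they carry over unchanged; only the diagonal terms shrink to ρᵢσᵢ².
True-score variance = [3²·0.67 + 2²·0.56] + 6 = 8.27 + 6 = 14.27.
Reliability = 14.27 / 19 = 0.751.

0.751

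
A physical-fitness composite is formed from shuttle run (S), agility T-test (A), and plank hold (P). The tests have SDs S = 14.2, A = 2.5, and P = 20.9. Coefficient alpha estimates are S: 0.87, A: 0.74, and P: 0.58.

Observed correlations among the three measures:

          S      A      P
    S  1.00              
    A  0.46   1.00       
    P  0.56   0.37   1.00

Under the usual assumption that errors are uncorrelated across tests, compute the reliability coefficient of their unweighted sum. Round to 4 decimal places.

0.7985

Var(S+A+P) = 14.2² + 2.5² + 20.9² + 2·[14.2·2.5·0.46 + 14.2·20.9·0.56 + 2.5·20.9·0.37] = 644.7 + 403.719 = 1048.42.
Because errors are independent across components, Cov(Tᵢ,Tⱼ) = Cov(Xᵢ,Xⱼ); the off-diagonal part of the true-score variance is the same as above.
True-score variance = [14.2²·0.87 + 2.5²·0.74 + 20.9²·0.58] + 403.719 = 433.402 + 403.719 = 837.12.
Reliability = 837.12 / 1048.42 = 0.7985.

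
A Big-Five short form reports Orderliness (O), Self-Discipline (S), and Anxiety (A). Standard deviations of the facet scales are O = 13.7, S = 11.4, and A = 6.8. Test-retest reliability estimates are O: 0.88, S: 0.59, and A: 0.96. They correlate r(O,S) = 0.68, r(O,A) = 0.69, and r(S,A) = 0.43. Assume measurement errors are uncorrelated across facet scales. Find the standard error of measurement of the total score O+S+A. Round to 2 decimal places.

8.81

Var(total) = 363.89 + 407.633 = 771.523.
True-score variance = 286.234 + 407.633 = 693.867, so reliability = 0.8993.
Error variance = 771.523 − 693.867 = 77.656; SEM = √77.656 = 8.81.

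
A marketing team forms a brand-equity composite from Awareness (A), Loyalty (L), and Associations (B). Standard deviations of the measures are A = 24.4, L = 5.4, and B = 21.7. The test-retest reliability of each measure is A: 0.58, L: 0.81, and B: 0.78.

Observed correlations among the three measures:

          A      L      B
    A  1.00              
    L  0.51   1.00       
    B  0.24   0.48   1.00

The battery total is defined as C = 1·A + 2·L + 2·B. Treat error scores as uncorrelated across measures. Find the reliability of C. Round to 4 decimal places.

0.8204

Var(C) = 24.4² + 2²·5.4² + 2²·21.7² + 2·[2·24.4·5.4·0.51 + 2·24.4·21.7·0.24 + 4·5.4·21.7·0.48] = 2595.56 + 1227.06 = 3822.62.
Under uncorrelated errors the observed covariances equal the true-score covariances, so only the own-variance terms attenuate.
True-score variance = [24.4²·0.58 + 2²·5.4²·0.81 + 2²·21.7²·0.78] + 1227.06 = 1908.96 + 1227.06 = 3136.03.
Reliability = 3136.03 / 3822.62 = 0.8204.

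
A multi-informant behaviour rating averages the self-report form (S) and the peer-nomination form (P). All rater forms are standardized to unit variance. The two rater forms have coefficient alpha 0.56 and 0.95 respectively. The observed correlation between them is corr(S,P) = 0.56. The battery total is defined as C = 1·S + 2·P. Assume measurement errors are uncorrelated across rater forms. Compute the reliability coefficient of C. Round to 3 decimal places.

Var(C) = 1 + 2² + 2·[2·0.56] = 5 + 2.24 = 7.24.
Under uncorrelated errors the observed covariances equal the true-score covariances, so only the own-variance terms attenuate.
True-score variance = [0.56 + 2²·0.95] + 2.24 = 4.36 + 2.24 = 6.6.
Reliability = 6.6 / 7.24 = 0.912.

0.912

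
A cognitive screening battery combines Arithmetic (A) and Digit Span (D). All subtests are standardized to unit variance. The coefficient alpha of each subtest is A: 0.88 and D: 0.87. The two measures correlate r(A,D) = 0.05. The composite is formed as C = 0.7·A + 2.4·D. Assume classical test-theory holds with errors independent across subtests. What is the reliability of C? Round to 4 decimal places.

0.8742

Var(C) = 0.7² + 2.4² + 2·[1.68·0.05] = 6.25 + 0.168 = 6.418.
Under uncorrelated errors the observed covariances equal the true-score covariances, so only the own-variance terms attenuate.
True-score variance = [0.7²·0.88 + 2.4²·0.87] + 0.168 = 5.4424 + 0.168 = 5.6104.
Reliability = 5.6104 / 6.418 = 0.8742.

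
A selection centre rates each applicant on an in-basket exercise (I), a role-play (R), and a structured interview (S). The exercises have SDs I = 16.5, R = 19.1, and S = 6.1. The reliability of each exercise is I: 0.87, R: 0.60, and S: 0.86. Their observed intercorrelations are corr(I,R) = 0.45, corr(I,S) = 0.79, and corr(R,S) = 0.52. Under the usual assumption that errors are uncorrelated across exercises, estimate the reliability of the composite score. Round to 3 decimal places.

0.849

Var(I+R+S) = 16.5² + 19.1² + 6.1² + 2·[16.5·19.1·0.45 + 16.5·6.1·0.79 + 19.1·6.1·0.52] = 674.27 + 563.832 = 1238.1.
With uncorrelated errors the cross-covariances are all true-score covariance, so they carry over unchanged; only the diagonal terms shrink to ρᵢσᵢ².
True-score variance = [16.5²·0.87 + 19.1²·0.60 + 6.1²·0.86] + 563.832 = 487.744 + 563.832 = 1051.58.
Reliability = 1051.58 / 1238.1 = 0.849.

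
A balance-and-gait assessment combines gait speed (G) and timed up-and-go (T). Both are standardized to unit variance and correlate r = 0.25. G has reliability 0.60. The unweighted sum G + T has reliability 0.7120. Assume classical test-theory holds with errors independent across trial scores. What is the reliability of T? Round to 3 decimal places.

Var(G+T) = 2 + 2·0.25 = 2.500.
True-score variance = ρ_G + ρ_T + 2·0.25, so 0.7120 = (0.60 + ρ_T + 0.50) / 2.500.
ρ_T = 0.7120·2.500 − 0.60 − 0.50 = 0.680.

0.680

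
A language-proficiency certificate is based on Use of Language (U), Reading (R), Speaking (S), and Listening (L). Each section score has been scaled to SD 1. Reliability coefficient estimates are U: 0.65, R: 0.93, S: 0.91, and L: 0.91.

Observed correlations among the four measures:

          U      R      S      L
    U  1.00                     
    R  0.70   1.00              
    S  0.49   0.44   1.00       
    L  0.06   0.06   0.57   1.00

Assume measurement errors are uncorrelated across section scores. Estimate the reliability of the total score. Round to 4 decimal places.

Var(U+R+S+L) = 4 + 2·[0.70 + 0.49 + 0.06 + 0.44 + 0.06 + 0.57] = 4 + 4.64 = 8.64.
Under uncorrelated errors the observed covariances equal the true-score covariances, so only the own-variance terms attenuate.
True-score variance = [0.65 + 0.93 + 0.91 + 0.91] + 4.64 = 3.4 + 4.64 = 8.04.
Reliability = 8.04 / 8.64 = 0.9306.

0.9306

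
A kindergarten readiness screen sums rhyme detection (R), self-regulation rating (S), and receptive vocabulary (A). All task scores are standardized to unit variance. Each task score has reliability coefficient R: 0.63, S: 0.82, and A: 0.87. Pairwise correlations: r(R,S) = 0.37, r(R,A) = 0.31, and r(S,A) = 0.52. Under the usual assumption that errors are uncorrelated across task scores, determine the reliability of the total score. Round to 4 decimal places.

0.8741

Var(R+S+A) = 3 + 2·[0.37 + 0.31 + 0.52] = 3 + 2.4 = 5.4.
Under uncorrelated errors the observed covariances equal the true-score covariances, so only the own-variance terms attenuate.
True-score variance = [0.63 + 0.82 + 0.87] + 2.4 = 2.32 + 2.4 = 4.72.
Reliability = 4.72 / 5.4 = 0.8741.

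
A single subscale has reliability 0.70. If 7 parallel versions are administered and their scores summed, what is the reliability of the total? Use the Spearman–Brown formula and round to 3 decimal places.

ρ_k = kρ / (1 + (k−1)ρ) = 7·0.70 / (1 + 6·0.70) = 4.900 / 5.200 = 0.942.

0.942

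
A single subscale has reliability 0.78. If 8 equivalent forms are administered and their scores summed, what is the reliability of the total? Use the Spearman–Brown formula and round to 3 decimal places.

ρ_k = kρ / (1 + (k−1)ρ) = 8·0.78 / (1 + 7·0.78) = 6.240 / 6.460 = 0.966.

0.966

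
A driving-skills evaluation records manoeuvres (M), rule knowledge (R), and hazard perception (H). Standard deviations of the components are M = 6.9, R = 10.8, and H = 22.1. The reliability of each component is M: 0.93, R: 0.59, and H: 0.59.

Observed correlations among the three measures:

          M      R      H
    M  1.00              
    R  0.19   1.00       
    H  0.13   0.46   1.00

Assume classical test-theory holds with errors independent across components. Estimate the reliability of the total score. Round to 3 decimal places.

0.733

Var(M+R+H) = 6.9² + 10.8² + 22.1² + 2·[6.9·10.8·0.19 + 6.9·22.1·0.13 + 10.8·22.1·0.46] = 652.66 + 287.551 = 940.211.
Under uncorrelated errors the observed covariances equal the true-score covariances, so only the own-variance terms attenuate.
True-score variance = [6.9²·0.93 + 10.8²·0.59 + 22.1²·0.59] + 287.551 = 401.257 + 287.551 = 688.807.
Reliability = 688.807 / 940.211 = 0.733.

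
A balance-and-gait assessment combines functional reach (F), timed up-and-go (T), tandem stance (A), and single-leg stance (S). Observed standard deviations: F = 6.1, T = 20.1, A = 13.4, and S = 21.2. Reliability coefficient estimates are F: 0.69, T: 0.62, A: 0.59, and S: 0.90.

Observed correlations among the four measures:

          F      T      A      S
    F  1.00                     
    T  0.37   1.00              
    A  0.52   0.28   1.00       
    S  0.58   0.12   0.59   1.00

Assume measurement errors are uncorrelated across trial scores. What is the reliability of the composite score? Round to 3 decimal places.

Var(F+T+A+S) = 6.1² + 20.1² + 13.4² + 21.2² + 2·[6.1·20.1·0.37 + 6.1·13.4·0.52 + 6.1·21.2·0.58 + 20.1·13.4·0.28 + 20.1·21.2·0.12 + 13.4·21.2·0.59] = 1070.22 + 914.066 = 1984.29.
Because errors are independent across components, Cov(Tᵢ,Tⱼ) = Cov(Xᵢ,Xⱼ); the off-diagonal part of the true-score variance is the same as above.
True-score variance = [6.1²·0.69 + 20.1²·0.62 + 13.4²·0.59 + 21.2²·0.90] + 914.066 = 786.597 + 914.066 = 1700.66.
Reliability = 1700.66 / 1984.29 = 0.857.

0.857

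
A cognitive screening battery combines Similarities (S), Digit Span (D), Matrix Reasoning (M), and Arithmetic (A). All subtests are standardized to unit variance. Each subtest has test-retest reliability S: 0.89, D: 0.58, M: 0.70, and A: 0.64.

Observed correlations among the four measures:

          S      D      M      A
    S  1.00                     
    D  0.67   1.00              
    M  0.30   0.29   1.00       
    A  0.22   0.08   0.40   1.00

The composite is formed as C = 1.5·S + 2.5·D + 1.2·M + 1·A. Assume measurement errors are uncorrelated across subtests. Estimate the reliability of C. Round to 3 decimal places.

0.824

Var(C) = 1.5² + 2.5² + 1.2² + 1 + 2·[3.75·0.67 + 1.8·0.30 + 1.5·0.22 + 3·0.29 + 2.5·0.08 + 1.2·0.40] = 10.94 + 9.865 = 20.805.
Under uncorrelated errors the observed covariances equal the true-score covariances, so only the own-variance terms attenuate.
True-score variance = [1.5²·0.89 + 2.5²·0.58 + 1.2²·0.70 + 0.64] + 9.865 = 7.2755 + 9.865 = 17.1405.
Reliability = 17.1405 / 20.805 = 0.824.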